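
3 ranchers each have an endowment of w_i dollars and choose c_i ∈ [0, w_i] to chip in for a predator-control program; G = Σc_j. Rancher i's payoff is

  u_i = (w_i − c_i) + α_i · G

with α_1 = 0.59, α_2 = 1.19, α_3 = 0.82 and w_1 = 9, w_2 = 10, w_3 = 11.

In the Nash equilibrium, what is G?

10

∂u_i/∂c_i = α_i − 1, so rancher i contributes w_i if α_i > 1, else 0.
α_i > 1 for i ∈ {2}; NE contributions (0, 10, 0), G = 10.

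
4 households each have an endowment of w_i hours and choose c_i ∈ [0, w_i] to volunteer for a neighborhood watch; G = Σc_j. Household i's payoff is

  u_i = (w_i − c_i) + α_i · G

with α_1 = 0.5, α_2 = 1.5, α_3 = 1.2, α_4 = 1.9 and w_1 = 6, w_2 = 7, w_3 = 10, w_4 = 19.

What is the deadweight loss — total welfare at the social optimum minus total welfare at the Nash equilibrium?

∂u_i/∂c_i = α_i − 1, so household i contributes w_i if α_i > 1, else 0.
α_i > 1 for i ∈ {2, 3, 4}; NE contributions (0, 7, 10, 19), G = 36.
W^NE = Σw_i − G^NE + (Σα_i)·G^NE = 42 + 4.1·36 = 189.6.
Planner: ∂(Σu_j)/∂c_i = Σα_j − 1 = 4.1 > 0, so everyone contributes w_i; G^SO = 42, W^SO = 42 + 4.1·42 = 214.2.
Deadweight loss = 24.6.

24.6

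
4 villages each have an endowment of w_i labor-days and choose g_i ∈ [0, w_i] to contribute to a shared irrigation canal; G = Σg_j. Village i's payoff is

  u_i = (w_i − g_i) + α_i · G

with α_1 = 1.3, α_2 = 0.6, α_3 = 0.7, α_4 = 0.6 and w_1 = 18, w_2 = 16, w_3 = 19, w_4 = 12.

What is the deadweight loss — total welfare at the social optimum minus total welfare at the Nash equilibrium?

103.4

∂u_i/∂g_i = α_i − 1, so village i contributes w_i if α_i > 1, else 0.
α_i > 1 for i ∈ {1}; NE contributions (18, 0, 0, 0), G = 18.
W^NE = Σw_i − G^NE + (Σα_i)·G^NE = 65 + 2.2·18 = 104.6.
Planner: ∂(Σu_j)/∂g_i = Σα_j − 1 = 2.2 > 0, so everyone contributes w_i; G^SO = 65, W^SO = 65 + 2.2·65 = 208.
Deadweight loss = 103.4.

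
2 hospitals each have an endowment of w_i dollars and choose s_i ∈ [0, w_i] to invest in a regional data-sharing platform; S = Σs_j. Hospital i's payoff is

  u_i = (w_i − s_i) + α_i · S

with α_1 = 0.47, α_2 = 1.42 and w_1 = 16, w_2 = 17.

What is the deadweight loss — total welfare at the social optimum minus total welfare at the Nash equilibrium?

14.24

∂u_i/∂s_i = α_i − 1, so hospital i contributes w_i if α_i > 1, else 0.
α_i > 1 for i ∈ {2}; NE contributions (0, 17), S = 17.
W^NE = Σw_i − S^NE + (Σα_i)·S^NE = 33 + 0.89·17 = 48.13.
Planner: ∂(Σu_j)/∂s_i = Σα_j − 1 = 0.89 > 0, so everyone contributes w_i; S^SO = 33, W^SO = 33 + 0.89·33 = 62.37.
Deadweight loss = 14.24.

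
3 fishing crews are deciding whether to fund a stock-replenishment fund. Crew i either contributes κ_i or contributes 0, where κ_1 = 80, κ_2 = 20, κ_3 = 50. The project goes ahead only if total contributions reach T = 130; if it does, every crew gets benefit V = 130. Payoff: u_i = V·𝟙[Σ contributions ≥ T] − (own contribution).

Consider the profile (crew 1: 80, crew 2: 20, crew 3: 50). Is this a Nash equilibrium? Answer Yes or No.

No

Total = 150 ≥ 130: provided.
Crew 1 (pledges 80, payoff 50): dropping to 0 → total 70, payoff 0. No gain.
Crew 2 (pledges 20, payoff 110): dropping to 0 → total 130, payoff 130. Profitable deviation.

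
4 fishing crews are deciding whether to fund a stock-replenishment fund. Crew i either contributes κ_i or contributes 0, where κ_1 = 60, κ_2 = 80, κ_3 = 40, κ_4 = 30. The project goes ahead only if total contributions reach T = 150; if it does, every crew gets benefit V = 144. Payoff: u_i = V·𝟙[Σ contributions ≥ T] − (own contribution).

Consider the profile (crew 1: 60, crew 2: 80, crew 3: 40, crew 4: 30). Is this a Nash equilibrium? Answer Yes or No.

No

Total = 210 ≥ 150: provided.
Crew 1 (pledges 60, payoff 84): dropping to 0 → total 150, payoff 144. Profitable deviation.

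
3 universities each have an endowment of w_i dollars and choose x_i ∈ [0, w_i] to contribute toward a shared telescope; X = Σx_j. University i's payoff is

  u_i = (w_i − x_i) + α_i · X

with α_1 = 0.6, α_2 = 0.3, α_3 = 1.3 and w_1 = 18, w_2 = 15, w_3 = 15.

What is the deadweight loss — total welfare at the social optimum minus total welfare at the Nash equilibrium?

39.6

∂u_i/∂x_i = α_i − 1, so university i contributes w_i if α_i > 1, else 0.
α_i > 1 for i ∈ {3}; NE contributions (0, 0, 15), X = 15.
W^NE = Σw_i − X^NE + (Σα_i)·X^NE = 48 + 1.2·15 = 66.
Planner: ∂(Σu_j)/∂x_i = Σα_j − 1 = 1.2 > 0, so everyone contributes w_i; X^SO = 48, W^SO = 48 + 1.2·48 = 105.6.
Deadweight loss = 39.6.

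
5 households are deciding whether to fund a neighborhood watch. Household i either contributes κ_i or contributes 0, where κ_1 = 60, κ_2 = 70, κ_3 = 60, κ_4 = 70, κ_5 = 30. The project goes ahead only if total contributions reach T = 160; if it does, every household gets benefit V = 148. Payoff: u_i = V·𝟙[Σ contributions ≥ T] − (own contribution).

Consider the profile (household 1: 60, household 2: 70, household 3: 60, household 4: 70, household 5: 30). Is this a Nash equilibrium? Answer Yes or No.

Total = 290 ≥ 160: provided.
Household 1 (pledges 60, payoff 88): dropping to 0 → total 230, payoff 148. Profitable deviation.

No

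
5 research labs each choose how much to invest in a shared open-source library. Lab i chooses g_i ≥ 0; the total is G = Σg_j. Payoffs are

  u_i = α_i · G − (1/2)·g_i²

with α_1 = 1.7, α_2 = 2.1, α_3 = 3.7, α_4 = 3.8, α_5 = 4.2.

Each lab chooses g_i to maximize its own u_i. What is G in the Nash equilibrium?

Lab i's FOC: ∂u_i/∂g_i = α_i − g_i = 0, so g_i* = α_i.
NE contributions = (1.7, 2.1, 3.7, 3.8, 4.2); G = 15.5.

15.5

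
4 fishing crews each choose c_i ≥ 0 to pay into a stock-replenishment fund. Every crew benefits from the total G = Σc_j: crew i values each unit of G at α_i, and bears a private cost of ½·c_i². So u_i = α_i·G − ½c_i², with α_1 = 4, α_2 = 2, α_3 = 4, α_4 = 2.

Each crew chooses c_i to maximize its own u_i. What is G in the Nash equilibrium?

Crew i's FOC: ∂u_i/∂c_i = α_i − c_i = 0, so c_i* = α_i.
NE contributions = (4, 2, 4, 2); G = 12.

12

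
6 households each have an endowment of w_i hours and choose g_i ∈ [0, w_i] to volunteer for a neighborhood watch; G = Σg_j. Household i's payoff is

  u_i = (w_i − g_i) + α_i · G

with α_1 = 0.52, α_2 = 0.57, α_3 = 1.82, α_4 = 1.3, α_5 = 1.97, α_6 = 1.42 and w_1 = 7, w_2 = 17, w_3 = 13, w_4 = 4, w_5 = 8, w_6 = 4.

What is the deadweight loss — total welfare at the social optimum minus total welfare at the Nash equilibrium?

158.4

∂u_i/∂g_i = α_i − 1, so household i contributes w_i if α_i > 1, else 0.
α_i > 1 for i ∈ {3, 4, 5, 6}; NE contributions (0, 0, 13, 4, 8, 4), G = 29.
W^NE = Σw_i − G^NE + (Σα_i)·G^NE = 53 + 6.6·29 = 244.4.
Planner: ∂(Σu_j)/∂g_i = Σα_j − 1 = 6.6 > 0, so everyone contributes w_i; G^SO = 53, W^SO = 53 + 6.6·53 = 402.8.
Deadweight loss = 158.4.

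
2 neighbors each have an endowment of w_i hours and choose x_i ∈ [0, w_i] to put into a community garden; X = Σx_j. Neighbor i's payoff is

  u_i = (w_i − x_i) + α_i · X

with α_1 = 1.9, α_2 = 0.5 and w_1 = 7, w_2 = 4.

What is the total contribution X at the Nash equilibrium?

7

∂u_i/∂x_i = α_i − 1, so neighbor i contributes w_i if α_i > 1, else 0.
α_i > 1 for i ∈ {1}; NE contributions (7, 0), X = 7.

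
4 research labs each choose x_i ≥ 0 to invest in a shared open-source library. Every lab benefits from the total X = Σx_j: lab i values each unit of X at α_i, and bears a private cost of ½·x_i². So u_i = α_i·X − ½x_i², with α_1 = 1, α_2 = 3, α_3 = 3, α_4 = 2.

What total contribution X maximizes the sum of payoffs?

Planner FOC: ∂(Σu_j)/∂x_i = (Σα_j) − x_i = 0, so x_i^SO = Σα_j = 9 for every i; X^SO = 36.

36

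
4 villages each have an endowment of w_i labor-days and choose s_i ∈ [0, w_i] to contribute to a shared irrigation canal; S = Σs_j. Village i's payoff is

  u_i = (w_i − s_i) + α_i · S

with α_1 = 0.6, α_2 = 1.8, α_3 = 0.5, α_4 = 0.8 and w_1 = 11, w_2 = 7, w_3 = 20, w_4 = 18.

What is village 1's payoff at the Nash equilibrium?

∂u_i/∂s_i = α_i − 1, so village i contributes w_i if α_i > 1, else 0.
α_i > 1 for i ∈ {2}; NE contributions (0, 7, 0, 0), S = 7.
u_1 = (11 − 0) + 0.6·7 = 15.2.

15.2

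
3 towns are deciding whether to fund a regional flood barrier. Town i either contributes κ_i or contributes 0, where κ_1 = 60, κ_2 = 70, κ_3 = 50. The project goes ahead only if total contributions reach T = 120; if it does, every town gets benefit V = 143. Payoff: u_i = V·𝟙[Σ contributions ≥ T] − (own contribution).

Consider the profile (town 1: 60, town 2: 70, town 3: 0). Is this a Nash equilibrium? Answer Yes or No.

Total = 130 ≥ 120: provided.
Town 1 (pledges 60, payoff 83): dropping to 0 → total 70, payoff 0. No gain.
Town 2 (pledges 70, payoff 73): dropping to 0 → total 60, payoff 0. No gain.
Town 3 (pledges 0, payoff 143): pledging 50 → total 180, payoff 93. No gain.

Yes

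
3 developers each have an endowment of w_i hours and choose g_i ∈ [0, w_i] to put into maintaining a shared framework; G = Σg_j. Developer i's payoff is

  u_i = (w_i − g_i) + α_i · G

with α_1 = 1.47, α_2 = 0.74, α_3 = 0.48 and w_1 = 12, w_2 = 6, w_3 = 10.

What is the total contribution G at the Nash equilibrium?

12

∂u_i/∂g_i = α_i − 1, so developer i contributes w_i if α_i > 1, else 0.
α_i > 1 for i ∈ {1}; NE contributions (12, 0, 0), G = 12.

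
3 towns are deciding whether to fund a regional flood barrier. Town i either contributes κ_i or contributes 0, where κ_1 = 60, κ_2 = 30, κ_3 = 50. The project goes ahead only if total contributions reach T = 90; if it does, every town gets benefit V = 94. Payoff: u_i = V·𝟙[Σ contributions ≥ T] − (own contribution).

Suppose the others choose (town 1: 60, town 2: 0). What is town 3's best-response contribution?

50

Others' total = 60. Contributing 50 brings total to 110 ≥ 90: gain V − κ_3 = 44.
Best response: 50.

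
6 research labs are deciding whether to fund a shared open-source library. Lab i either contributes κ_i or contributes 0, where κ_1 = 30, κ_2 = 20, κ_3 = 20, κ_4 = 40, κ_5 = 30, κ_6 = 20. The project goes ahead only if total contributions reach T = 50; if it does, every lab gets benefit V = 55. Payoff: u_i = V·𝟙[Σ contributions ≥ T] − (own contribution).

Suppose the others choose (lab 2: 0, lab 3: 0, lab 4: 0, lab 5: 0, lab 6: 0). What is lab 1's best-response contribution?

0

Others' total = 0. Even contributing 30 gives 30 < 50: no benefit either way.
Best response: 0.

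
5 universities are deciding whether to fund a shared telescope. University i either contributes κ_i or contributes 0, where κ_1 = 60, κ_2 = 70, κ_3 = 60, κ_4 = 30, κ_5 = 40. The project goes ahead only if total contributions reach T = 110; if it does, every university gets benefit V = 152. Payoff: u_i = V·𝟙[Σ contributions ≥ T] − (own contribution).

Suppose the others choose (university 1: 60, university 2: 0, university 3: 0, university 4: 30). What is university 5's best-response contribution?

40

Others' total = 90. Contributing 40 brings total to 130 ≥ 110: gain V − κ_5 = 112.
Best response: 40.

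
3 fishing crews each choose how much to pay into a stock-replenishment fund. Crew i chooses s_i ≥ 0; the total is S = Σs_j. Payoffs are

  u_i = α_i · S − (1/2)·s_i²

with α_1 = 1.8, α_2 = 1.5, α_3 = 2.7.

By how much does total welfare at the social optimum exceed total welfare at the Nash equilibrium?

24.39

Crew i's FOC: ∂u_i/∂s_i = α_i − s_i = 0, so s_i* = α_i.
NE contributions = (1.8, 1.5, 2.7); S = 6.
W^NE = (Σα)·S − ½Σα_i² = 6² − ½·12.78 = 29.61.
Planner sets s_i = Σα_j = 6 for every i, so S^SO = 3·6 = 18.
W^SO = (Σα)·S^SO − ½·3·(Σα)² = (3/2)·6² = 54.
Deadweight loss = W^SO − W^NE = 24.39.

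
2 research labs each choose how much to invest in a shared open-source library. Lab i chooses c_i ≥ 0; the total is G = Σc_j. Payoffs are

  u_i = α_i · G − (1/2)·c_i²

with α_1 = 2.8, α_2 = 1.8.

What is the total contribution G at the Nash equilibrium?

4.6

Lab i's FOC: ∂u_i/∂c_i = α_i − c_i = 0, so c_i* = α_i.
NE contributions = (2.8, 1.8); G = 4.6.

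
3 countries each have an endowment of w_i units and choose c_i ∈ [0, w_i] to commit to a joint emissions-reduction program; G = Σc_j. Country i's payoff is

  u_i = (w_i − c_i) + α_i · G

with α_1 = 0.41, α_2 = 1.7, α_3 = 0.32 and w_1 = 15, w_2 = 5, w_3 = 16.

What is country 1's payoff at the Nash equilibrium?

∂u_i/∂c_i = α_i − 1, so country i contributes w_i if α_i > 1, else 0.
α_i > 1 for i ∈ {2}; NE contributions (0, 5, 0), G = 5.
u_1 = (15 − 0) + 0.41·5 = 17.05.

17.05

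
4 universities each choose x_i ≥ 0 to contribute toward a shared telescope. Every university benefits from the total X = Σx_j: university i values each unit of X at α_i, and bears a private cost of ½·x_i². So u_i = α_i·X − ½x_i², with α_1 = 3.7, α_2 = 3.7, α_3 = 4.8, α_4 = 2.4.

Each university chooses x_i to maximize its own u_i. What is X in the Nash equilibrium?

University i's FOC: ∂u_i/∂x_i = α_i − x_i = 0, so x_i* = α_i.
NE contributions = (3.7, 3.7, 4.8, 2.4); X = 14.6.

14.6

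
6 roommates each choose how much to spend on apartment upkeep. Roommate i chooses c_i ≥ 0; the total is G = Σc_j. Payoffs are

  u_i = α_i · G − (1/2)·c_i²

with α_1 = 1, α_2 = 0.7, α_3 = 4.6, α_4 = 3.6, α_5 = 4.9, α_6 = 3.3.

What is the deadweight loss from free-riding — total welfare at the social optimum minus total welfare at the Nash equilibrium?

Roommate i's FOC: ∂u_i/∂c_i = α_i − c_i = 0, so c_i* = α_i.
NE contributions = (1, 0.7, 4.6, 3.6, 4.9, 3.3); G = 18.1.
W^NE = (Σα)·G − ½Σα_i² = 18.1² − ½·70.51 = 292.355.
Planner sets c_i = Σα_j = 18.1 for every i, so G^SO = 6·18.1 = 108.6.
W^SO = (Σα)·G^SO − ½·6·(Σα)² = (6/2)·18.1² = 982.83.
Deadweight loss = W^SO − W^NE = 690.475.

690.475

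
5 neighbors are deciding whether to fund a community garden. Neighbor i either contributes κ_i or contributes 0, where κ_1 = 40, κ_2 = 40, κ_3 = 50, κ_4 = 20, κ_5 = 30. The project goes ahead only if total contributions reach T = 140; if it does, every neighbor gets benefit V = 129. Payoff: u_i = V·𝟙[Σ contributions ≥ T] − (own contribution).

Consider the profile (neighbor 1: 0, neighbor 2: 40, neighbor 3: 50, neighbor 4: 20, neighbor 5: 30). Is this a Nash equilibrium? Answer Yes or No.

Total = 140 ≥ 140: provided.
Neighbor 1 (pledges 0, payoff 129): pledging 40 → total 180, payoff 89. No gain.
Neighbor 2 (pledges 40, payoff 89): dropping to 0 → total 100, payoff 0. No gain.
Neighbor 3 (pledges 50, payoff 79): dropping to 0 → total 90, payoff 0. No gain.
Neighbor 4 (pledges 20, payoff 109): dropping to 0 → total 120, payoff 0. No gain.
Neighbor 5 (pledges 30, payoff 99): dropping to 0 → total 110, payoff 0. No gain.

Yes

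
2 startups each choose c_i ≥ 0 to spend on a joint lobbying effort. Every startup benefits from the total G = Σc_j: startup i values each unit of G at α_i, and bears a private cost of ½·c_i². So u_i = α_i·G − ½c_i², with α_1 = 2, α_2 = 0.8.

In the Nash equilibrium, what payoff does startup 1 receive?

3.6

Startup i's FOC: ∂u_i/∂c_i = α_i − c_i = 0, so c_i* = α_i.
NE contributions = (2, 0.8); G = 2.8.
u_1 = α_1·G − ½·(c_1)² = 2·2.8 − ½·2² = 3.6.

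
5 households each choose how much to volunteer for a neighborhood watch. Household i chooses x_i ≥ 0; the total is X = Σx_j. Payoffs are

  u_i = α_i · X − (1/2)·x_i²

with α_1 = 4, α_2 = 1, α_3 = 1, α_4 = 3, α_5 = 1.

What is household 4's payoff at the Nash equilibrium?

Household i's FOC: ∂u_i/∂x_i = α_i − x_i = 0, so x_i* = α_i.
NE contributions = (4, 1, 1, 3, 1); X = 10.
u_4 = α_4·X − ½·(x_4)² = 3·10 − ½·3² = 25.5.

25.5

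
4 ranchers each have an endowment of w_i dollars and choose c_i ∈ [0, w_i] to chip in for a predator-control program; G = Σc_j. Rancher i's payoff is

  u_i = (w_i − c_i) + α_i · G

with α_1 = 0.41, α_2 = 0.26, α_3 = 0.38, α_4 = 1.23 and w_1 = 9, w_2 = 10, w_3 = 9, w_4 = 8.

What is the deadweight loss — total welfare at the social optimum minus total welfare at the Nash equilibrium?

∂u_i/∂c_i = α_i − 1, so rancher i contributes w_i if α_i > 1, else 0.
α_i > 1 for i ∈ {4}; NE contributions (0, 0, 0, 8), G = 8.
W^NE = Σw_i − G^NE + (Σα_i)·G^NE = 36 + 1.28·8 = 46.24.
Planner: ∂(Σu_j)/∂c_i = Σα_j − 1 = 1.28 > 0, so everyone contributes w_i; G^SO = 36, W^SO = 36 + 1.28·36 = 82.08.
Deadweight loss = 35.84.

35.84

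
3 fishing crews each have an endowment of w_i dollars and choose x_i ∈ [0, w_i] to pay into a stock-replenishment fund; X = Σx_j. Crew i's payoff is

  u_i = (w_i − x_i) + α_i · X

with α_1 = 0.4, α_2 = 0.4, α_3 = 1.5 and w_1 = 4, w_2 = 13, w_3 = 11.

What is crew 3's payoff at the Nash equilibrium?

∂u_i/∂x_i = α_i − 1, so crew i contributes w_i if α_i > 1, else 0.
α_i > 1 for i ∈ {3}; NE contributions (0, 0, 11), X = 11.
u_3 = (11 − 11) + 1.5·11 = 16.5.

16.5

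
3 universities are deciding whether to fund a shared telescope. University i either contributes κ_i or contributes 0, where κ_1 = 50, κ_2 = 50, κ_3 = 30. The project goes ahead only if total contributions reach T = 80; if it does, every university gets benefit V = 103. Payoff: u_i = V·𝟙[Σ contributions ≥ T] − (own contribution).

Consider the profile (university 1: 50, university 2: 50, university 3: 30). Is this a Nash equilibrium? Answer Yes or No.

Total = 130 ≥ 80: provided.
University 1 (pledges 50, payoff 53): dropping to 0 → total 80, payoff 103. Profitable deviation.

No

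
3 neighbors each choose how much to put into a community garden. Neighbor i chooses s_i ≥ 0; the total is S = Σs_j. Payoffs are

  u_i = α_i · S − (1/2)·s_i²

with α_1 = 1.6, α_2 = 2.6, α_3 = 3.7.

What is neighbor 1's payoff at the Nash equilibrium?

Neighbor i's FOC: ∂u_i/∂s_i = α_i − s_i = 0, so s_i* = α_i.
NE contributions = (1.6, 2.6, 3.7); S = 7.9.
u_1 = α_1·S − ½·(s_1)² = 1.6·7.9 − ½·1.6² = 11.36.

11.36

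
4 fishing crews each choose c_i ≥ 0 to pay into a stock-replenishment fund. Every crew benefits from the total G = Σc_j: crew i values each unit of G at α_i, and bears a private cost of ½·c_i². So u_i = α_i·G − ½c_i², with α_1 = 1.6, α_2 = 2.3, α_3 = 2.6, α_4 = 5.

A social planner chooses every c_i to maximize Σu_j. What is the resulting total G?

46

Planner FOC: ∂(Σu_j)/∂c_i = (Σα_j) − c_i = 0, so c_i^SO = Σα_j = 11.5 for every i; G^SO = 46.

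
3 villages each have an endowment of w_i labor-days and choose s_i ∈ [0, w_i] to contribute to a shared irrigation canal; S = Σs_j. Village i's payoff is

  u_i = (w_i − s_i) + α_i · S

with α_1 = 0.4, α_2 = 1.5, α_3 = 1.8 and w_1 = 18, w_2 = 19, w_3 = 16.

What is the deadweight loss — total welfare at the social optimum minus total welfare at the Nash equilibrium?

∂u_i/∂s_i = α_i − 1, so village i contributes w_i if α_i > 1, else 0.
α_i > 1 for i ∈ {2, 3}; NE contributions (0, 19, 16), S = 35.
W^NE = Σw_i − S^NE + (Σα_i)·S^NE = 53 + 2.7·35 = 147.5.
Planner: ∂(Σu_j)/∂s_i = Σα_j − 1 = 2.7 > 0, so everyone contributes w_i; S^SO = 53, W^SO = 53 + 2.7·53 = 196.1.
Deadweight loss = 48.6.

48.6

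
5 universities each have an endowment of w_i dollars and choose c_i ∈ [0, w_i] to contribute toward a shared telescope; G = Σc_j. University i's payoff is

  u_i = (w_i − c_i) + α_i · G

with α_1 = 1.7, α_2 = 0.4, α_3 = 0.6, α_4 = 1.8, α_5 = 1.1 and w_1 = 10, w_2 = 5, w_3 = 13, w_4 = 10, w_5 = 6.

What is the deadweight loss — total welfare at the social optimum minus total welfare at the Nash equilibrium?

82.8

∂u_i/∂c_i = α_i − 1, so university i contributes w_i if α_i > 1, else 0.
α_i > 1 for i ∈ {1, 4, 5}; NE contributions (10, 0, 0, 10, 6), G = 26.
W^NE = Σw_i − G^NE + (Σα_i)·G^NE = 44 + 4.6·26 = 163.6.
Planner: ∂(Σu_j)/∂c_i = Σα_j − 1 = 4.6 > 0, so everyone contributes w_i; G^SO = 44, W^SO = 44 + 4.6·44 = 246.4.
Deadweight loss = 82.8.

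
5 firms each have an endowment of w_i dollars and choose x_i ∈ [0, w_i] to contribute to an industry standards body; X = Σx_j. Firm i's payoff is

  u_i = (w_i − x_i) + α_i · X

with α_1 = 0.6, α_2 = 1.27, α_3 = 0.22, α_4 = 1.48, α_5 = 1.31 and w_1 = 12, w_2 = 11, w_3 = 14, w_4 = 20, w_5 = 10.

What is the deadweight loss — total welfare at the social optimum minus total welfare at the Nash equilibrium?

∂u_i/∂x_i = α_i − 1, so firm i contributes w_i if α_i > 1, else 0.
α_i > 1 for i ∈ {2, 4, 5}; NE contributions (0, 11, 0, 20, 10), X = 41.
W^NE = Σw_i − X^NE + (Σα_i)·X^NE = 67 + 3.88·41 = 226.08.
Planner: ∂(Σu_j)/∂x_i = Σα_j − 1 = 3.88 > 0, so everyone contributes w_i; X^SO = 67, W^SO = 67 + 3.88·67 = 326.96.
Deadweight loss = 100.88.

100.88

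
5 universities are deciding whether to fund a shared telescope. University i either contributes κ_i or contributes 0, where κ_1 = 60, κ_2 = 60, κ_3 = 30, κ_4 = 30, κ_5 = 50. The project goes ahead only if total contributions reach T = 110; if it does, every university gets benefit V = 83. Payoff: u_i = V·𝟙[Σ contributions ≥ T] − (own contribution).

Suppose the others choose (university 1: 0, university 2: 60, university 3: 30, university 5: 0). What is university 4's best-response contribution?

Others' total = 90. Contributing 30 brings total to 120 ≥ 110: gain V − κ_4 = 53.
Best response: 30.

30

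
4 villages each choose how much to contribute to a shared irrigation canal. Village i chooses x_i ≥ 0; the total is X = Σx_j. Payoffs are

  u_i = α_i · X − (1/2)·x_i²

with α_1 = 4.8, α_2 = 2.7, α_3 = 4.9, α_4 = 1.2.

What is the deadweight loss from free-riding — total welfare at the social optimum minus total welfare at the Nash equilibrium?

Village i's FOC: ∂u_i/∂x_i = α_i − x_i = 0, so x_i* = α_i.
NE contributions = (4.8, 2.7, 4.9, 1.2); X = 13.6.
W^NE = (Σα)·X − ½Σα_i² = 13.6² − ½·55.78 = 157.07.
Planner sets x_i = Σα_j = 13.6 for every i, so X^SO = 4·13.6 = 54.4.
W^SO = (Σα)·X^SO − ½·4·(Σα)² = (4/2)·13.6² = 369.92.
Deadweight loss = W^SO − W^NE = 212.85.

212.85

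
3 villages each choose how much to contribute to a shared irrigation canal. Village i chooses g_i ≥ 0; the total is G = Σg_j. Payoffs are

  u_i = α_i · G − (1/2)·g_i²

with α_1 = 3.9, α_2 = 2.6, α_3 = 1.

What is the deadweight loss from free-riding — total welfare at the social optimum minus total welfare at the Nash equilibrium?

39.61

Village i's FOC: ∂u_i/∂g_i = α_i − g_i = 0, so g_i* = α_i.
NE contributions = (3.9, 2.6, 1); G = 7.5.
W^NE = (Σα)·G − ½Σα_i² = 7.5² − ½·22.97 = 44.765.
Planner sets g_i = Σα_j = 7.5 for every i, so G^SO = 3·7.5 = 22.5.
W^SO = (Σα)·G^SO − ½·3·(Σα)² = (3/2)·7.5² = 84.375.
Deadweight loss = W^SO − W^NE = 39.61.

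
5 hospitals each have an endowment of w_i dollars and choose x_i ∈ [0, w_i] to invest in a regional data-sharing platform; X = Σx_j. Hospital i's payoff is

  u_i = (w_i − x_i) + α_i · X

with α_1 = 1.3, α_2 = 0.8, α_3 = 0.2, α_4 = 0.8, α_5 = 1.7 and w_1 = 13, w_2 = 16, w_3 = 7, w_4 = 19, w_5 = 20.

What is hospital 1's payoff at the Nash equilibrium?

42.9

∂u_i/∂x_i = α_i − 1, so hospital i contributes w_i if α_i > 1, else 0.
α_i > 1 for i ∈ {1, 5}; NE contributions (13, 0, 0, 0, 20), X = 33.
u_1 = (13 − 13) + 1.3·33 = 42.9.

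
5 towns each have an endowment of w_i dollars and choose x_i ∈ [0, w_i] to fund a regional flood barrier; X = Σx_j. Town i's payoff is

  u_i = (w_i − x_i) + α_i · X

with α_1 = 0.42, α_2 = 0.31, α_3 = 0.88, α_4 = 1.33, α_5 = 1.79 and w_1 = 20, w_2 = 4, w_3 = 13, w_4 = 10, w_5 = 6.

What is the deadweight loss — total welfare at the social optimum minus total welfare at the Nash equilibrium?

138.01

∂u_i/∂x_i = α_i − 1, so town i contributes w_i if α_i > 1, else 0.
α_i > 1 for i ∈ {4, 5}; NE contributions (0, 0, 0, 10, 6), X = 16.
W^NE = Σw_i − X^NE + (Σα_i)·X^NE = 53 + 3.73·16 = 112.68.
Planner: ∂(Σu_j)/∂x_i = Σα_j − 1 = 3.73 > 0, so everyone contributes w_i; X^SO = 53, W^SO = 53 + 3.73·53 = 250.69.
Deadweight loss = 138.01.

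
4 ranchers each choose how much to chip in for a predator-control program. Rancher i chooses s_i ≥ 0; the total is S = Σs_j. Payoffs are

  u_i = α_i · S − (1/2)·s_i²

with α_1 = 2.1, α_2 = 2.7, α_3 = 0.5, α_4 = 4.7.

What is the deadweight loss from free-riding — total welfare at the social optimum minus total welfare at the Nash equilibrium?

117.02

Rancher i's FOC: ∂u_i/∂s_i = α_i − s_i = 0, so s_i* = α_i.
NE contributions = (2.1, 2.7, 0.5, 4.7); S = 10.
W^NE = (Σα)·S − ½Σα_i² = 10² − ½·34.04 = 82.98.
Planner sets s_i = Σα_j = 10 for every i, so S^SO = 4·10 = 40.
W^SO = (Σα)·S^SO − ½·4·(Σα)² = (4/2)·10² = 200.
Deadweight loss = W^SO − W^NE = 117.02.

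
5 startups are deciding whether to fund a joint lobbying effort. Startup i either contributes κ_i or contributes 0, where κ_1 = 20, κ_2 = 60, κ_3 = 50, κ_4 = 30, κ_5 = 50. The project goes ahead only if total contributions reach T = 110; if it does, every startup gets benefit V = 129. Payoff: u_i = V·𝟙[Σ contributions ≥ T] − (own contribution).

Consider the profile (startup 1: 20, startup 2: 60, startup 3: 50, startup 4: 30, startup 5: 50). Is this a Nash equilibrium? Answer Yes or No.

No

Total = 210 ≥ 110: provided.
Startup 1 (pledges 20, payoff 109): dropping to 0 → total 190, payoff 129. Profitable deviation.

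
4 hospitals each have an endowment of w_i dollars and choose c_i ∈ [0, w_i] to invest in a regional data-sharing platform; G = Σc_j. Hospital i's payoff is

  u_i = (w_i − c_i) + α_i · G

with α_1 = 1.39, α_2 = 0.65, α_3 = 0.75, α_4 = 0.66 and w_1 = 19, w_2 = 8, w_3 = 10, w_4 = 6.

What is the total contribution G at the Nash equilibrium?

19

∂u_i/∂c_i = α_i − 1, so hospital i contributes w_i if α_i > 1, else 0.
α_i > 1 for i ∈ {1}; NE contributions (19, 0, 0, 0), G = 19.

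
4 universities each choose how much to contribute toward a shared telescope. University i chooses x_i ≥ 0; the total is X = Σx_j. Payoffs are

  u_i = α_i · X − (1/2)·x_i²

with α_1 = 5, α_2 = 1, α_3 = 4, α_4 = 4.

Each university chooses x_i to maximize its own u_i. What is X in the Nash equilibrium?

14

University i's FOC: ∂u_i/∂x_i = α_i − x_i = 0, so x_i* = α_i.
NE contributions = (5, 1, 4, 4); X = 14.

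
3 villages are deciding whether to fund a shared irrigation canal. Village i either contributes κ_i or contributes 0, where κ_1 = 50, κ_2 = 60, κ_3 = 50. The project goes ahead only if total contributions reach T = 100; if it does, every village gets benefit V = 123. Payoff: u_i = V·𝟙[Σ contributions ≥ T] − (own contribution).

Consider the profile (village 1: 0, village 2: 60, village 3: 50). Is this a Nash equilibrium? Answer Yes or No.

Total = 110 ≥ 100: provided.
Village 1 (pledges 0, payoff 123): pledging 50 → total 160, payoff 73. No gain.
Village 2 (pledges 60, payoff 63): dropping to 0 → total 50, payoff 0. No gain.
Village 3 (pledges 50, payoff 73): dropping to 0 → total 60, payoff 0. No gain.

Yes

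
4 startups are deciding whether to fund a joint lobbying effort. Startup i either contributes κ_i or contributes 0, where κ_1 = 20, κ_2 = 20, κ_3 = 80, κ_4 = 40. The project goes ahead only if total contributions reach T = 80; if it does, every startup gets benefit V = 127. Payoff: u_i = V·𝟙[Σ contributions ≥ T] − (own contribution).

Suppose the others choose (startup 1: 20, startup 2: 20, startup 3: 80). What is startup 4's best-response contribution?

Others' total = 120 ≥ 80; contributing adds cost 40 for no extra benefit.
Best response: 0.

0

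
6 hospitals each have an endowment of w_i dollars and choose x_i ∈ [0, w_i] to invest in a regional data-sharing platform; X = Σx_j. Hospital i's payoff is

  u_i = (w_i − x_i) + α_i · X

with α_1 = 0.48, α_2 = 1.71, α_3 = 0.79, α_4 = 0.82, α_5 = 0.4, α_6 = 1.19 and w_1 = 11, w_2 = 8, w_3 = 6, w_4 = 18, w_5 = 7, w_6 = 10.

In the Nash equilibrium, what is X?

∂u_i/∂x_i = α_i − 1, so hospital i contributes w_i if α_i > 1, else 0.
α_i > 1 for i ∈ {2, 6}; NE contributions (0, 8, 0, 0, 0, 10), X = 18.

18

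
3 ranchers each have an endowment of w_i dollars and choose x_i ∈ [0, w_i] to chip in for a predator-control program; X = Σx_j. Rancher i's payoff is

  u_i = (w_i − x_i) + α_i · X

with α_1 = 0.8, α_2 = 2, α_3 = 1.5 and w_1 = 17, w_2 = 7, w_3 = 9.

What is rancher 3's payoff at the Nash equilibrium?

∂u_i/∂x_i = α_i − 1, so rancher i contributes w_i if α_i > 1, else 0.
α_i > 1 for i ∈ {2, 3}; NE contributions (0, 7, 9), X = 16.
u_3 = (9 − 9) + 1.5·16 = 24.

24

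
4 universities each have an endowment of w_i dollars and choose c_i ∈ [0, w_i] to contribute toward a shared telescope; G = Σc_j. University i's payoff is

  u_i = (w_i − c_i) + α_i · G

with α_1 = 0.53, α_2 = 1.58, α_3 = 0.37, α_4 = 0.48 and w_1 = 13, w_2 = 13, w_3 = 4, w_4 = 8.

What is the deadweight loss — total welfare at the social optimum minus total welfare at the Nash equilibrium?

49

∂u_i/∂c_i = α_i − 1, so university i contributes w_i if α_i > 1, else 0.
α_i > 1 for i ∈ {2}; NE contributions (0, 13, 0, 0), G = 13.
W^NE = Σw_i − G^NE + (Σα_i)·G^NE = 38 + 1.96·13 = 63.48.
Planner: ∂(Σu_j)/∂c_i = Σα_j − 1 = 1.96 > 0, so everyone contributes w_i; G^SO = 38, W^SO = 38 + 1.96·38 = 112.48.
Deadweight loss = 49.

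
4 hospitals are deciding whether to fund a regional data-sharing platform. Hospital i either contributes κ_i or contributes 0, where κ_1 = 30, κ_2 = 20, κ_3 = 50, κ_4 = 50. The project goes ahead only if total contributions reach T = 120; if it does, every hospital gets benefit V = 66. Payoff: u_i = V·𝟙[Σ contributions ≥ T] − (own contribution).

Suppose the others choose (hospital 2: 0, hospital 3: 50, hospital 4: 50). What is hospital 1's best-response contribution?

30

Others' total = 100. Contributing 30 brings total to 130 ≥ 120: gain V − κ_1 = 36.
Best response: 30.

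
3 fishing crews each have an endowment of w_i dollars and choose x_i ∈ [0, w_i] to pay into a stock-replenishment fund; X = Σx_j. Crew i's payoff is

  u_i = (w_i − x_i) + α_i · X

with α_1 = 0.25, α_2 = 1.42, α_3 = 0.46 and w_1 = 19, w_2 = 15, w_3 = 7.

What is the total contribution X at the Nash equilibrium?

15

∂u_i/∂x_i = α_i − 1, so crew i contributes w_i if α_i > 1, else 0.
α_i > 1 for i ∈ {2}; NE contributions (0, 15, 0), X = 15.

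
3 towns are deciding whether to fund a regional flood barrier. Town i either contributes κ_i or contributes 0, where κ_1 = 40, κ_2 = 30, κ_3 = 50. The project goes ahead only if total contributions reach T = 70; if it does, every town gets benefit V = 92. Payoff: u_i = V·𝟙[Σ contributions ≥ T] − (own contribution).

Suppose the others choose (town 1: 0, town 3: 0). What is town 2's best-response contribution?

0

Others' total = 0. Even contributing 30 gives 30 < 70: no benefit either way.
Best response: 0.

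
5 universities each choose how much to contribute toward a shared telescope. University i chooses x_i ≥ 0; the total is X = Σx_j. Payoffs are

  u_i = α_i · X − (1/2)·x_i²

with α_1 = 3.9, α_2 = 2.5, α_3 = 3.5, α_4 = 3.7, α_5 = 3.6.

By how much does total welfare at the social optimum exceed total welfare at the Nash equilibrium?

473.94

University i's FOC: ∂u_i/∂x_i = α_i − x_i = 0, so x_i* = α_i.
NE contributions = (3.9, 2.5, 3.5, 3.7, 3.6); X = 17.2.
W^NE = (Σα)·X − ½Σα_i² = 17.2² − ½·60.36 = 265.66.
Planner sets x_i = Σα_j = 17.2 for every i, so X^SO = 5·17.2 = 86.
W^SO = (Σα)·X^SO − ½·5·(Σα)² = (5/2)·17.2² = 739.6.
Deadweight loss = W^SO − W^NE = 473.94.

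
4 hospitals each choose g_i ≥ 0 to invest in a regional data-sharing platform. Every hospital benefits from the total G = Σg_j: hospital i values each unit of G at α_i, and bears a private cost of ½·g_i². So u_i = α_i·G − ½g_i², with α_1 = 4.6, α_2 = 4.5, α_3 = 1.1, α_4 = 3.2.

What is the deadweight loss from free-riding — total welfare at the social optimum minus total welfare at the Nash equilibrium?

205.99

Hospital i's FOC: ∂u_i/∂g_i = α_i − g_i = 0, so g_i* = α_i.
NE contributions = (4.6, 4.5, 1.1, 3.2); G = 13.4.
W^NE = (Σα)·G − ½Σα_i² = 13.4² − ½·52.86 = 153.13.
Planner sets g_i = Σα_j = 13.4 for every i, so G^SO = 4·13.4 = 53.6.
W^SO = (Σα)·G^SO − ½·4·(Σα)² = (4/2)·13.4² = 359.12.
Deadweight loss = W^SO − W^NE = 205.99.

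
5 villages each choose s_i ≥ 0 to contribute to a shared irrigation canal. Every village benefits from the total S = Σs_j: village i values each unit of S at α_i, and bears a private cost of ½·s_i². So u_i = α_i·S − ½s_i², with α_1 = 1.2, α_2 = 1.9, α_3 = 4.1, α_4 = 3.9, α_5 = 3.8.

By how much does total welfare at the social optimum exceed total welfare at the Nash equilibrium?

Village i's FOC: ∂u_i/∂s_i = α_i − s_i = 0, so s_i* = α_i.
NE contributions = (1.2, 1.9, 4.1, 3.9, 3.8); S = 14.9.
W^NE = (Σα)·S − ½Σα_i² = 14.9² − ½·51.51 = 196.255.
Planner sets s_i = Σα_j = 14.9 for every i, so S^SO = 5·14.9 = 74.5.
W^SO = (Σα)·S^SO − ½·5·(Σα)² = (5/2)·14.9² = 555.025.
Deadweight loss = W^SO − W^NE = 358.77.

358.77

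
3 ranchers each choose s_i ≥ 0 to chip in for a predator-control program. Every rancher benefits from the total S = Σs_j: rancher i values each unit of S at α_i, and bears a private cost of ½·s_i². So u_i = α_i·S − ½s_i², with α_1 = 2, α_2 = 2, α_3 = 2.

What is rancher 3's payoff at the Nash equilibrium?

Rancher i's FOC: ∂u_i/∂s_i = α_i − s_i = 0, so s_i* = α_i.
NE contributions = (2, 2, 2); S = 6.
u_3 = α_3·S − ½·(s_3)² = 2·6 − ½·2² = 10.

10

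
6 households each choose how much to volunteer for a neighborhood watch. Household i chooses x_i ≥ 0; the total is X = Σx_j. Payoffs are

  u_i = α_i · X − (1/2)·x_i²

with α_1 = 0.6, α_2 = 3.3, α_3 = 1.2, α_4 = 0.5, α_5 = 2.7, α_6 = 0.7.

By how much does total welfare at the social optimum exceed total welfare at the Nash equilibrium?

172.36

Household i's FOC: ∂u_i/∂x_i = α_i − x_i = 0, so x_i* = α_i.
NE contributions = (0.6, 3.3, 1.2, 0.5, 2.7, 0.7); X = 9.
W^NE = (Σα)·X − ½Σα_i² = 9² − ½·20.72 = 70.64.
Planner sets x_i = Σα_j = 9 for every i, so X^SO = 6·9 = 54.
W^SO = (Σα)·X^SO − ½·6·(Σα)² = (6/2)·9² = 243.
Deadweight loss = W^SO − W^NE = 172.36.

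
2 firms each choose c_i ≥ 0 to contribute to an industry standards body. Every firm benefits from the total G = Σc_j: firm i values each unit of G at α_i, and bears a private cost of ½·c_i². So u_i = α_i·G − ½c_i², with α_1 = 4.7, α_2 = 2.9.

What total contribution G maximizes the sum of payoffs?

15.2

Planner FOC: ∂(Σu_j)/∂c_i = (Σα_j) − c_i = 0, so c_i^SO = Σα_j = 7.6 for every i; G^SO = 15.2.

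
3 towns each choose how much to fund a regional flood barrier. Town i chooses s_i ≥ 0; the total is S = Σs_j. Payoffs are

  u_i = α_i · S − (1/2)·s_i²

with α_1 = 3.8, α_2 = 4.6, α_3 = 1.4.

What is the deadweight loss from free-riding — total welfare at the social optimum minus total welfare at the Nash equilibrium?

66.8

Town i's FOC: ∂u_i/∂s_i = α_i − s_i = 0, so s_i* = α_i.
NE contributions = (3.8, 4.6, 1.4); S = 9.8.
W^NE = (Σα)·S − ½Σα_i² = 9.8² − ½·37.56 = 77.26.
Planner sets s_i = Σα_j = 9.8 for every i, so S^SO = 3·9.8 = 29.4.
W^SO = (Σα)·S^SO − ½·3·(Σα)² = (3/2)·9.8² = 144.06.
Deadweight loss = W^SO − W^NE = 66.8.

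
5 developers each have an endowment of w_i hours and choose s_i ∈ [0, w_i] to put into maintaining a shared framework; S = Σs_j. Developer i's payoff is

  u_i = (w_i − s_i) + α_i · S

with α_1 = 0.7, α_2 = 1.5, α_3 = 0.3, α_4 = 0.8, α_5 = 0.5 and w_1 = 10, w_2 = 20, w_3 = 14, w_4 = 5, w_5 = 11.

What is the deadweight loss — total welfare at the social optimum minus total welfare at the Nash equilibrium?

∂u_i/∂s_i = α_i − 1, so developer i contributes w_i if α_i > 1, else 0.
α_i > 1 for i ∈ {2}; NE contributions (0, 20, 0, 0, 0), S = 20.
W^NE = Σw_i − S^NE + (Σα_i)·S^NE = 60 + 2.8·20 = 116.
Planner: ∂(Σu_j)/∂s_i = Σα_j − 1 = 2.8 > 0, so everyone contributes w_i; S^SO = 60, W^SO = 60 + 2.8·60 = 228.
Deadweight loss = 112.

112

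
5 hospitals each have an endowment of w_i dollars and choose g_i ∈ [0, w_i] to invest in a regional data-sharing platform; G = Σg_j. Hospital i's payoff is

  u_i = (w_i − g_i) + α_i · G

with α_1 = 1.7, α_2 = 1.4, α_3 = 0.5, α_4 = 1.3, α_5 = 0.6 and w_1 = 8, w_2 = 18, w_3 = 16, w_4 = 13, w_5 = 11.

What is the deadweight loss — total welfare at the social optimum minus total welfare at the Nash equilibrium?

∂u_i/∂g_i = α_i − 1, so hospital i contributes w_i if α_i > 1, else 0.
α_i > 1 for i ∈ {1, 2, 4}; NE contributions (8, 18, 0, 13, 0), G = 39.
W^NE = Σw_i − G^NE + (Σα_i)·G^NE = 66 + 4.5·39 = 241.5.
Planner: ∂(Σu_j)/∂g_i = Σα_j − 1 = 4.5 > 0, so everyone contributes w_i; G^SO = 66, W^SO = 66 + 4.5·66 = 363.
Deadweight loss = 121.5.

121.5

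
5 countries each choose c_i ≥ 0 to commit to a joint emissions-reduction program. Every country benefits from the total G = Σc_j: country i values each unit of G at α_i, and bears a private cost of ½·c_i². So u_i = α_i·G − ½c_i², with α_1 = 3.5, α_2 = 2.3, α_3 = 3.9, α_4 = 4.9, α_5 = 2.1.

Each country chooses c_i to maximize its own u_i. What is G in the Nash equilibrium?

16.7

Country i's FOC: ∂u_i/∂c_i = α_i − c_i = 0, so c_i* = α_i.
NE contributions = (3.5, 2.3, 3.9, 4.9, 2.1); G = 16.7.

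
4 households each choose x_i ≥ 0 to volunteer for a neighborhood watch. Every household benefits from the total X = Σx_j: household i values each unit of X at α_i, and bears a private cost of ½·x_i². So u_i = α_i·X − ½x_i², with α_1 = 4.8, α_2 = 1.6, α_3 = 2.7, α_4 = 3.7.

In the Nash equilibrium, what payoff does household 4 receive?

Household i's FOC: ∂u_i/∂x_i = α_i − x_i = 0, so x_i* = α_i.
NE contributions = (4.8, 1.6, 2.7, 3.7); X = 12.8.
u_4 = α_4·X − ½·(x_4)² = 3.7·12.8 − ½·3.7² = 40.515.

40.515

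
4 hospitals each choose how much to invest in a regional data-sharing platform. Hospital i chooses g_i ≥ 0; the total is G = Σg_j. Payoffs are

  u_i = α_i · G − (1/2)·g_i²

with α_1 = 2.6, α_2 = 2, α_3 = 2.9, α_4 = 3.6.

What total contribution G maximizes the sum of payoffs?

Planner FOC: ∂(Σu_j)/∂g_i = (Σα_j) − g_i = 0, so g_i^SO = Σα_j = 11.1 for every i; G^SO = 44.4.

44.4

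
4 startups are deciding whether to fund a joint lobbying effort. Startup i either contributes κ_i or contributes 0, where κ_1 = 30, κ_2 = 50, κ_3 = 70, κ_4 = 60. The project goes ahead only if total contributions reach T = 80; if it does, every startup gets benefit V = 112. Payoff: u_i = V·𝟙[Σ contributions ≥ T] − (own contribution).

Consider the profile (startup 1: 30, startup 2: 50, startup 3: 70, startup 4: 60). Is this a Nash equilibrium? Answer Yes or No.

Total = 210 ≥ 80: provided.
Startup 1 (pledges 30, payoff 82): dropping to 0 → total 180, payoff 112. Profitable deviation.

No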